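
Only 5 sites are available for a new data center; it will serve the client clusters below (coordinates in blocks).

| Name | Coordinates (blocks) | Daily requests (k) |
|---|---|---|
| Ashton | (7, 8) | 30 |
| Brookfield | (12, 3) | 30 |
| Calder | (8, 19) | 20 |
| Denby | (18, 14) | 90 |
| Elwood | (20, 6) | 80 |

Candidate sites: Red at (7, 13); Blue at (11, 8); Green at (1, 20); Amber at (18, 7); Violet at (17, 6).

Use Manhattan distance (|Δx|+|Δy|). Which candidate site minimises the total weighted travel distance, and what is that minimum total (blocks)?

Total weighted distance at each candidate:
  Red (7, 13): total = 3420
  Blue (11, 8): total = 2630
  Green (1, 20): total = 6250
  Amber (18, 7): total = 1970
  Violet (17, 6): total = 2090
Minimum is at Amber with total 1970 blocks.

Amber, total 1970 blocks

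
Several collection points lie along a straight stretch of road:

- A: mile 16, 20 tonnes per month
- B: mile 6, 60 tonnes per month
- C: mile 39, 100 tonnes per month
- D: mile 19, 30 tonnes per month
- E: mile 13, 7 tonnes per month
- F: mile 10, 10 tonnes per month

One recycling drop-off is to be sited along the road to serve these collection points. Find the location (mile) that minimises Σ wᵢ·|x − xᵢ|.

For a sum of weighted absolute distances on a line, the optimum is the weighted median (not the mean). Total weight W = 227; half-weight = 113.5.
Sort by position and accumulate weight:
  mile 6 (B, w=60) → cum 60
  mile 10 (F, w=10) → cum 70
  mile 13 (E, w=7) → cum 77
  mile 16 (A, w=20) → cum 97
  mile 19 (D, w=30) → cum 127  ≥ 113.5 → median here
  mile 39 (C, w=100) → cum 227
Optimal location: mile 19.

x = 19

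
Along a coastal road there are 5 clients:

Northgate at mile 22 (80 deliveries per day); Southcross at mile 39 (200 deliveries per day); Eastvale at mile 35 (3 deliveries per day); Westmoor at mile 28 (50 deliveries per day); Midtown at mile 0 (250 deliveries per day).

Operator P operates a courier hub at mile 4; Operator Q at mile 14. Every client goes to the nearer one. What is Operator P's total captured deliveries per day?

250

The indifferent point is the midpoint (4+14)/2 = 9; clients left of it (closer to Operator P at 4) go to Operator P, those right go to Operator Q.
  Midtown at 0 (w=250) → Operator P
  Northgate at 22 (w=80) → Operator Q
  Westmoor at 28 (w=50) → Operator Q
  Eastvale at 35 (w=3) → Operator Q
  Southcross at 39 (w=200) → Operator Q
Operator P captures 250; Operator Q captures 333.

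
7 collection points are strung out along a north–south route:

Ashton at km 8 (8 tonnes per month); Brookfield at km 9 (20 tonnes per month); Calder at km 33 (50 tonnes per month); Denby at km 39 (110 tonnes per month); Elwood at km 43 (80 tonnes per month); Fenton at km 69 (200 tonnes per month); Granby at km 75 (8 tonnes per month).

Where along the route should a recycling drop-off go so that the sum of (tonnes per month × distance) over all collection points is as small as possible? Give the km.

x = 43

For a sum of weighted absolute distances on a line, the optimum is the weighted median (not the mean). Total weight W = 476; half-weight = 238.
Sort by position and accumulate weight:
  km 8 (Ashton, w=8) → cum 8
  km 9 (Brookfield, w=20) → cum 28
  km 33 (Calder, w=50) → cum 78
  km 39 (Denby, w=110) → cum 188
  km 43 (Elwood, w=80) → cum 268  ≥ 238 → median here
  km 69 (Fenton, w=200) → cum 468
  km 75 (Granby, w=8) → cum 476
Optimal location: km 43.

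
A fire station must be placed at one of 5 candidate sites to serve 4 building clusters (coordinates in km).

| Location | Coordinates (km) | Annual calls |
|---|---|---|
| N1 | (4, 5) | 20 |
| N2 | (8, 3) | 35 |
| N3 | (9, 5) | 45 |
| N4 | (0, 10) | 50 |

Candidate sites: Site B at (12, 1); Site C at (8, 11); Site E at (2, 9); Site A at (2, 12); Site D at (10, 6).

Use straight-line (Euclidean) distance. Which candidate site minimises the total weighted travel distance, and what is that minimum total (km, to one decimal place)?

Total weighted distance at each candidate:
  Site B (12, 1): total = 1310.4
  Site C (8, 11): total = 1101.1
  Site E (2, 9): total = 861.0
  Site A (2, 12): total = 1111.1
  Site D (10, 6): total = 850.0
Minimum is at Site D with total 850.0 km.

Site D, total 850.0 km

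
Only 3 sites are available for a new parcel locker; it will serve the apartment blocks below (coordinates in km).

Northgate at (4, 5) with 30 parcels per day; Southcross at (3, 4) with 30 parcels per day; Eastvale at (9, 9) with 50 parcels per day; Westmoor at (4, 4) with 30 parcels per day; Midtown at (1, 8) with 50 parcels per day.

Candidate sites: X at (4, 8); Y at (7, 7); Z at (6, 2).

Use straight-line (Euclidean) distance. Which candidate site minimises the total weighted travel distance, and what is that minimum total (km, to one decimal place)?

Total weighted distance at each candidate:
  X (4, 8): total = 738.6
  Y (7, 7): total = 831.0
  Z (6, 2): total = 1072.5
Minimum is at X with total 738.6 km.

X, total 738.6 km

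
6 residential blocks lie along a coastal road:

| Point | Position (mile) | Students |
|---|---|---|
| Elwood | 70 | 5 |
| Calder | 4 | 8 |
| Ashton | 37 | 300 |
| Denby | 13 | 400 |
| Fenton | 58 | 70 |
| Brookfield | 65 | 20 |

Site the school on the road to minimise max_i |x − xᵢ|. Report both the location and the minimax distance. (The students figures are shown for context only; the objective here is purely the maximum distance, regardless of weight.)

location 37, max distance 33

The 1-center on a line is the midpoint of the two extreme points: leftmost at 4, rightmost at 70.
Optimal location = (4 + 70)/2 = 37; maximum distance = (70 − 4)/2 = 33.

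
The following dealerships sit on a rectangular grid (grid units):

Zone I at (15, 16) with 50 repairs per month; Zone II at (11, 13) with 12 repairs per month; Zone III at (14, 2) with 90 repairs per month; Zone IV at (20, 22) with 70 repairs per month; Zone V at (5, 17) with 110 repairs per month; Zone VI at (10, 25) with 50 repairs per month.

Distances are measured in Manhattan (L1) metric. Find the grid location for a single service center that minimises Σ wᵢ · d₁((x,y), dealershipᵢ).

Manhattan distance separates: Σwᵢ(|x−xᵢ|+|y−yᵢ|) = Σwᵢ|x−xᵢ| + Σwᵢ|y−yᵢ|, so x and y are optimised independently as 1-D weighted medians.
Total weight W = 382; half = 191.
x-coordinate, sorted with cumulative weight:
  x=5 (Zone V, w=110) cum 110
  x=10 (Zone VI, w=50) cum 160
  x=11 (Zone II, w=12) cum 172
  x=14 (Zone III, w=90) cum 262  ← median
  x=15 (Zone I, w=50) cum 312
  x=20 (Zone IV, w=70) cum 382
⇒ x* = 14
y-coordinate, sorted with cumulative weight:
  y=2 (Zone III, w=90) cum 90
  y=13 (Zone II, w=12) cum 102
  y=16 (Zone I, w=50) cum 152
  y=17 (Zone V, w=110) cum 262  ← median
  y=22 (Zone IV, w=70) cum 332
  y=25 (Zone VI, w=50) cum 382
⇒ y* = 17

(14, 17)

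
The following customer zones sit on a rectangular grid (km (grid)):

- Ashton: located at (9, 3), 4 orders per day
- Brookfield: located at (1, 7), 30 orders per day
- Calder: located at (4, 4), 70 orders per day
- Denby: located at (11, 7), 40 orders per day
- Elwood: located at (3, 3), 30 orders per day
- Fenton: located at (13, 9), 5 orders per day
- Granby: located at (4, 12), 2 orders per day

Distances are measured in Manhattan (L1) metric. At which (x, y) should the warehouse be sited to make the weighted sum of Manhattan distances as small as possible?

Manhattan distance separates: Σwᵢ(|x−xᵢ|+|y−yᵢ|) = Σwᵢ|x−xᵢ| + Σwᵢ|y−yᵢ|, so x and y are optimised independently as 1-D weighted medians.
Total weight W = 181; half = 90.5.
x-coordinate, sorted with cumulative weight:
  x=1 (Brookfield, w=30) cum 30
  x=3 (Elwood, w=30) cum 60
  x=4 (Calder, w=70) cum 130  ← median
  x=4 (Granby, w=2) cum 132
  x=9 (Ashton, w=4) cum 136
  x=11 (Denby, w=40) cum 176
  x=13 (Fenton, w=5) cum 181
⇒ x* = 4
y-coordinate, sorted with cumulative weight:
  y=3 (Ashton, w=4) cum 4
  y=3 (Elwood, w=30) cum 34
  y=4 (Calder, w=70) cum 104  ← median
  y=7 (Brookfield, w=30) cum 134
  y=7 (Denby, w=40) cum 174
  y=9 (Fenton, w=5) cum 179
  y=12 (Granby, w=2) cum 181
⇒ y* = 4

(4, 4)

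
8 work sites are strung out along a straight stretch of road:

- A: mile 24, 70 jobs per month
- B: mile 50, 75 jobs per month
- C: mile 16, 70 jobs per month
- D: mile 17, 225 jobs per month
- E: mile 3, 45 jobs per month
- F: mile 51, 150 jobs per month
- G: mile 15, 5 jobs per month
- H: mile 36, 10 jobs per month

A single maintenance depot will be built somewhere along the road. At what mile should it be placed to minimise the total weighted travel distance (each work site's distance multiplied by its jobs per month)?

For a sum of weighted absolute distances on a line, the optimum is the weighted median (not the mean). Total weight W = 650; half-weight = 325.
Sort by position and accumulate weight:
  mile 3 (E, w=45) → cum 45
  mile 15 (G, w=5) → cum 50
  mile 16 (C, w=70) → cum 120
  mile 17 (D, w=225) → cum 345  ≥ 325 → median here
  mile 24 (A, w=70) → cum 415
  mile 36 (H, w=10) → cum 425
  mile 50 (B, w=75) → cum 500
  mile 51 (F, w=150) → cum 650
Optimal location: mile 17.

x = 17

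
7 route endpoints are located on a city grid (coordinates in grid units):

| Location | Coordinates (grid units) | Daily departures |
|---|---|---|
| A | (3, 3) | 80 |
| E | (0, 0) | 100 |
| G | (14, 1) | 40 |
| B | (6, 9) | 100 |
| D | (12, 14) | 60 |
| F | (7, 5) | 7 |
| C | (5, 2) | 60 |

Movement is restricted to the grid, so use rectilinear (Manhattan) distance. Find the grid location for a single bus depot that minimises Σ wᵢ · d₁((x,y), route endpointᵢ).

Manhattan distance separates: Σwᵢ(|x−xᵢ|+|y−yᵢ|) = Σwᵢ|x−xᵢ| + Σwᵢ|y−yᵢ|, so x and y are optimised independently as 1-D weighted medians.
Total weight W = 447; half = 223.5.
x-coordinate, sorted with cumulative weight:
  x=0 (E, w=100) cum 100
  x=3 (A, w=80) cum 180
  x=5 (C, w=60) cum 240  ← median
  x=6 (B, w=100) cum 340
  x=7 (F, w=7) cum 347
  x=12 (D, w=60) cum 407
  x=14 (G, w=40) cum 447
⇒ x* = 5
y-coordinate, sorted with cumulative weight:
  y=0 (E, w=100) cum 100
  y=1 (G, w=40) cum 140
  y=2 (C, w=60) cum 200
  y=3 (A, w=80) cum 280  ← median
  y=5 (F, w=7) cum 287
  y=9 (B, w=100) cum 387
  y=14 (D, w=60) cum 447
⇒ y* = 3

(5, 3)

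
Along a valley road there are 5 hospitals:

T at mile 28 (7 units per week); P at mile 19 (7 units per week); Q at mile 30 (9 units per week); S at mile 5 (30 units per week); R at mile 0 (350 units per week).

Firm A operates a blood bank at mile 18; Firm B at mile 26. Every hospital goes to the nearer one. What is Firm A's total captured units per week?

387

The indifferent point is the midpoint (18+26)/2 = 22; hospitals left of it (closer to Firm A at 18) go to Firm A, those right go to Firm B.
  R at 0 (w=350) → Firm A
  S at 5 (w=30) → Firm A
  P at 19 (w=7) → Firm A
  T at 28 (w=7) → Firm B
  Q at 30 (w=9) → Firm B
Firm A captures 387; Firm B captures 16.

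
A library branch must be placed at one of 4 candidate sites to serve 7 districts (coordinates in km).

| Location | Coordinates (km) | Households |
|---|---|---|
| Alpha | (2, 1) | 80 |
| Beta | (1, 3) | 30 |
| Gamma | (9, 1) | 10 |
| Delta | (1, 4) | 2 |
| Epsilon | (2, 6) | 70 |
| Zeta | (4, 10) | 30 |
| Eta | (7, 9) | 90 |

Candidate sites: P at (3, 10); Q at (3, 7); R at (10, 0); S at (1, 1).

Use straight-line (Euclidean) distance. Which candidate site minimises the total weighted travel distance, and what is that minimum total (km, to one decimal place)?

Q, total 1309.2 km

Total weighted distance at each candidate:
  P (3, 10): total = 1753.3
  Q (3, 7): total = 1309.2
  R (10, 0): total = 2867.1
  S (1, 1): total = 1767.5
Minimum is at Q with total 1309.2 km.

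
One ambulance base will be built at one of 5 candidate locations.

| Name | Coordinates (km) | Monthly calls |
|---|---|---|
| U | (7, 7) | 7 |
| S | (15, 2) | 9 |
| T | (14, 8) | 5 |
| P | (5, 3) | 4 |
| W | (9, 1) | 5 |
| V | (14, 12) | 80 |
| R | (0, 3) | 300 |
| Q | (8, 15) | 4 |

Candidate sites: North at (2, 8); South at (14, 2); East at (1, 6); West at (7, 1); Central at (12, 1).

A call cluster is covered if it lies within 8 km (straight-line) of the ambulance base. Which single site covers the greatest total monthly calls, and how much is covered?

Coverage radius r = 8 km; a point is covered iff (Δx)²+(Δy)² ≤ 8² = 64.
  North (2, 8): covers {U, P, R} → 311
  South (14, 2): covers {S, T, W} → 19
  East (1, 6): covers {U, P, R} → 311
  West (7, 1): covers {U, P, W, R} → 316
  Central (12, 1): covers {U, S, T, P, W} → 30
Maximum coverage at West: 316 monthly calls.

West, covering 316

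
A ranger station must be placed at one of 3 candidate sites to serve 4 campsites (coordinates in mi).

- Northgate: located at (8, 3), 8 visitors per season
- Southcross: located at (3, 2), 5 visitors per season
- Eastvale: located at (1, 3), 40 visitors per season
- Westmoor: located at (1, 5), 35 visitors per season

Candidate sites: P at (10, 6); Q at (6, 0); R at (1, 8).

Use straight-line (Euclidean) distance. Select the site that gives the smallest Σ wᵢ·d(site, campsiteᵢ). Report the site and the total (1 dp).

R, total 405.4 mi

Total weighted distance at each candidate:
  P (10, 6): total = 765.6
  Q (6, 0): total = 527.6
  R (1, 8): total = 405.4
Minimum is at R with total 405.4 mi.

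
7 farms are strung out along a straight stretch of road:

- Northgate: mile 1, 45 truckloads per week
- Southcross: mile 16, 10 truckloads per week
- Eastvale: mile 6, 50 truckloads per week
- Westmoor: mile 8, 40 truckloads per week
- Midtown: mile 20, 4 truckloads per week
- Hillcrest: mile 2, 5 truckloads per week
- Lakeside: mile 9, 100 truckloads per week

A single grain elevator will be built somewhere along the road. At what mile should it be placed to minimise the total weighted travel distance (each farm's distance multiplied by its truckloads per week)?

For a sum of weighted absolute distances on a line, the optimum is the weighted median (not the mean). Total weight W = 254; half-weight = 127.
Sort by position and accumulate weight:
  mile 1 (Northgate, w=45) → cum 45
  mile 2 (Hillcrest, w=5) → cum 50
  mile 6 (Eastvale, w=50) → cum 100
  mile 8 (Westmoor, w=40) → cum 140  ≥ 127 → median here
  mile 9 (Lakeside, w=100) → cum 240
  mile 16 (Southcross, w=10) → cum 250
  mile 20 (Midtown, w=4) → cum 254
Optimal location: mile 8.

x = 8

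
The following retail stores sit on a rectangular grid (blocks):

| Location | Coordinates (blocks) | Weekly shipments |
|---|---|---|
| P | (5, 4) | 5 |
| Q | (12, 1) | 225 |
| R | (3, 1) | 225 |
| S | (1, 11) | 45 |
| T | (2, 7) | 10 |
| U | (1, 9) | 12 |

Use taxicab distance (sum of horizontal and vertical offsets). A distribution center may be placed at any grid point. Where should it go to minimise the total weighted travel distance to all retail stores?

(3, 1)

Manhattan distance separates: Σwᵢ(|x−xᵢ|+|y−yᵢ|) = Σwᵢ|x−xᵢ| + Σwᵢ|y−yᵢ|, so x and y are optimised independently as 1-D weighted medians.
Total weight W = 522; half = 261.
x-coordinate, sorted with cumulative weight:
  x=1 (S, w=45) cum 45
  x=1 (U, w=12) cum 57
  x=2 (T, w=10) cum 67
  x=3 (R, w=225) cum 292  ← median
  x=5 (P, w=5) cum 297
  x=12 (Q, w=225) cum 522
⇒ x* = 3
y-coordinate, sorted with cumulative weight:
  y=1 (Q, w=225) cum 225
  y=1 (R, w=225) cum 450  ← median
  y=4 (P, w=5) cum 455
  y=7 (T, w=10) cum 465
  y=9 (U, w=12) cum 477
  y=11 (S, w=45) cum 522
⇒ y* = 1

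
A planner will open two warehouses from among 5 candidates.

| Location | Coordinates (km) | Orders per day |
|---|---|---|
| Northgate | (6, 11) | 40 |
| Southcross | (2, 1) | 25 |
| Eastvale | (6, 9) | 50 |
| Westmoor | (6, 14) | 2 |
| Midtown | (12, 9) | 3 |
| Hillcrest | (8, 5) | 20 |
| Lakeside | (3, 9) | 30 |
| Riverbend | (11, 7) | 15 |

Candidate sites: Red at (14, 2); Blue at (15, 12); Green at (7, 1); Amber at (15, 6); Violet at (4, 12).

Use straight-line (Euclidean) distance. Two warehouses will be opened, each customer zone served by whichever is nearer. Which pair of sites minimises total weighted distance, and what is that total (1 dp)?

{Green, Violet}, total 711.5

Evaluate every pair (each demand assigned to the nearer of the two):
  {Green, Violet}: total = 711.5
  {Amber, Violet}: total = 865.7
  {Red, Violet}: total = 893.2
  {Blue, Violet}: total = 919.8
  {Blue, Green}: total = 1368.3
  {Green, Amber}: total = 1379.6
  {Red, Green}: total = 1416.3
  {Red, Blue}: total = 1761.5
  {Blue, Amber}: total = 1790.3
  {Red, Amber}: total = 1791.1
Best pair: {Green, Violet} with total 711.5.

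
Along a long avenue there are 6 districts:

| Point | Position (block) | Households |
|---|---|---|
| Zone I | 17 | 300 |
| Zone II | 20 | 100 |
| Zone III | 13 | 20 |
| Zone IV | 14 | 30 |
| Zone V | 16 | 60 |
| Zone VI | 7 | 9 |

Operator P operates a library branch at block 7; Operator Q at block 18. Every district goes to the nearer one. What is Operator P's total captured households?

9

The indifferent point is the midpoint (7+18)/2 = 12.5; districts left of it (closer to Operator P at 7) go to Operator P, those right go to Operator Q.
  Zone VI at 7 (w=9) → Operator P
  Zone III at 13 (w=20) → Operator Q
  Zone IV at 14 (w=30) → Operator Q
  Zone V at 16 (w=60) → Operator Q
  Zone I at 17 (w=300) → Operator Q
  Zone II at 20 (w=100) → Operator Q
Operator P captures 9; Operator Q captures 510.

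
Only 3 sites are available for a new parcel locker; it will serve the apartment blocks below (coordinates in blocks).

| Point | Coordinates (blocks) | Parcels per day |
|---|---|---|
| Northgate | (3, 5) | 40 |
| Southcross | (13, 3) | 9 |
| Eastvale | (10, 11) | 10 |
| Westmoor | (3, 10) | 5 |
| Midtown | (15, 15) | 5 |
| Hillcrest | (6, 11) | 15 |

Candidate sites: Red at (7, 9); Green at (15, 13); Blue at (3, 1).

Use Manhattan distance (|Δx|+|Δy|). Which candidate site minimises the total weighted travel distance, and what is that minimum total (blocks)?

Total weighted distance at each candidate:
  Red (7, 9): total = 618
  Green (15, 13): total = 1228
  Blue (3, 1): total = 808
Minimum is at Red with total 618 blocks.

Red, total 618 blocks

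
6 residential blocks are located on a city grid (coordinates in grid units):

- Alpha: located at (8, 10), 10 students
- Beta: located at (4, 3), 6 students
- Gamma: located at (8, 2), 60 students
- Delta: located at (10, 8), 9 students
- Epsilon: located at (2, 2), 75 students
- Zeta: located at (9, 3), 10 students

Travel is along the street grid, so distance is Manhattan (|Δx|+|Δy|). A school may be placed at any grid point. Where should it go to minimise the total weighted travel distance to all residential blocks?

Manhattan distance separates: Σwᵢ(|x−xᵢ|+|y−yᵢ|) = Σwᵢ|x−xᵢ| + Σwᵢ|y−yᵢ|, so x and y are optimised independently as 1-D weighted medians.
Total weight W = 170; half = 85.
x-coordinate, sorted with cumulative weight:
  x=2 (Epsilon, w=75) cum 75
  x=4 (Beta, w=6) cum 81
  x=8 (Alpha, w=10) cum 91  ← median
  x=8 (Gamma, w=60) cum 151
  x=9 (Zeta, w=10) cum 161
  x=10 (Delta, w=9) cum 170
⇒ x* = 8
y-coordinate, sorted with cumulative weight:
  y=2 (Gamma, w=60) cum 60
  y=2 (Epsilon, w=75) cum 135  ← median
  y=3 (Beta, w=6) cum 141
  y=3 (Zeta, w=10) cum 151
  y=8 (Delta, w=9) cum 160
  y=10 (Alpha, w=10) cum 170
⇒ y* = 2

(8, 2)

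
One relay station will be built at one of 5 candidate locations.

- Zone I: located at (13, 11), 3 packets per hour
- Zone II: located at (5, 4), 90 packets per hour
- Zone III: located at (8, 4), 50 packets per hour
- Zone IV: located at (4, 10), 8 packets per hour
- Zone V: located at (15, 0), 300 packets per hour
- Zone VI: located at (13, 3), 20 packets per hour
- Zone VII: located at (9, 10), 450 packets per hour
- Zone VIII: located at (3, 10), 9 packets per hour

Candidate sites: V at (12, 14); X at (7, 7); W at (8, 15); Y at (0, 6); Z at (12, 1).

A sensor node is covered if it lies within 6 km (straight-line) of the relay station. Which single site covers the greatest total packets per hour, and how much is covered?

Coverage radius r = 6 km; a point is covered iff (Δx)²+(Δy)² ≤ 6² = 36.
  V (12, 14): covers {Zone I, Zone VII} → 453
  X (7, 7): covers {Zone II, Zone III, Zone IV, Zone VII, Zone VIII} → 607
  W (8, 15): covers {Zone VII} → 450
  Y (0, 6): covers {Zone II, Zone IV, Zone VIII} → 107
  Z (12, 1): covers {Zone III, Zone V, Zone VI} → 370
Maximum coverage at X: 607 packets per hour.

X, covering 607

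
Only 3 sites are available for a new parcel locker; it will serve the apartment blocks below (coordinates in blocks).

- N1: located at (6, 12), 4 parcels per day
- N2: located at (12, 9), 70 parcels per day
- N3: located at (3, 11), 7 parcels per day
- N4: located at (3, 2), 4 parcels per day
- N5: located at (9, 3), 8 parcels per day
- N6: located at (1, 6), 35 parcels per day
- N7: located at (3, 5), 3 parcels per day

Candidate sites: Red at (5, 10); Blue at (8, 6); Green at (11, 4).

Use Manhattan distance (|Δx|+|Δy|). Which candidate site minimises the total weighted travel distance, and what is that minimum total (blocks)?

Total weighted distance at each candidate:
  Red (5, 10): total = 1022
  Blue (8, 6): total = 923
  Green (11, 4): total = 1088
Minimum is at Blue with total 923 blocks.

Blue, total 923 blocks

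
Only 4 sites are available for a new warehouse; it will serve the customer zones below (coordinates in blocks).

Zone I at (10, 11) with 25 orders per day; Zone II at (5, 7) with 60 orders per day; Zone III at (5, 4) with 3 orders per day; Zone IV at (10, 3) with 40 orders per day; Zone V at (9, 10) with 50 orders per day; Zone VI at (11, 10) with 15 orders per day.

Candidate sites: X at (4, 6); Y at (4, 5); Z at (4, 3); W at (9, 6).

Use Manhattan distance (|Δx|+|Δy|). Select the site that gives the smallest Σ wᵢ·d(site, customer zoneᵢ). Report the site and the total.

Total weighted distance at each candidate:
  X (4, 6): total = 1379
  Y (4, 5): total = 1486
  Z (4, 3): total = 1706
  W (9, 6): total = 918
Minimum is at W with total 918 blocks.

W, total 918 blocks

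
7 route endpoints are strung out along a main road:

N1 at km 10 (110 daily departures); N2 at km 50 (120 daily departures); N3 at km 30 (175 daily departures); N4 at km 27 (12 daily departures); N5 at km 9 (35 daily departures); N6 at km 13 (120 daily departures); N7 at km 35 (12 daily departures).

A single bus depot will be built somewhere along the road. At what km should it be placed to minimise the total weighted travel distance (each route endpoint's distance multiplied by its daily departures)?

For a sum of weighted absolute distances on a line, the optimum is the weighted median (not the mean). Total weight W = 584; half-weight = 292.
Sort by position and accumulate weight:
  km 9 (N5, w=35) → cum 35
  km 10 (N1, w=110) → cum 145
  km 13 (N6, w=120) → cum 265
  km 27 (N4, w=12) → cum 277
  km 30 (N3, w=175) → cum 452  ≥ 292 → median here
  km 35 (N7, w=12) → cum 464
  km 50 (N2, w=120) → cum 584
Optimal location: km 30.

x = 30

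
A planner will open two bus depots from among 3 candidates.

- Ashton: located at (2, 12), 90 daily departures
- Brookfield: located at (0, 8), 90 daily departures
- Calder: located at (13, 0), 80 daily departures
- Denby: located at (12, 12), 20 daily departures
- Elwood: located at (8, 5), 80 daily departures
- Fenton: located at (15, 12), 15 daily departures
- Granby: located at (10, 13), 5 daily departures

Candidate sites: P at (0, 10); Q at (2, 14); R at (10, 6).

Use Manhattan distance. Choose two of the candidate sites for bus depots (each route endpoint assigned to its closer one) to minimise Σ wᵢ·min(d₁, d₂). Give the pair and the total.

Evaluate every pair (each demand assigned to the nearer of the two):
  {P, R}: total = 1860
  {Q, R}: total = 2220
  {P, Q}: total = 3750
Best pair: {P, R} with total 1860.

{P, R}, total 1860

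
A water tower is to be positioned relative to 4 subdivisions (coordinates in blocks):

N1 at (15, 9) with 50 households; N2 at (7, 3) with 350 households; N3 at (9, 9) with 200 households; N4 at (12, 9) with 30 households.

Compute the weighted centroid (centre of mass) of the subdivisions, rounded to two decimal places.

The minimiser of Σwᵢ‖p−pᵢ‖² is the weighted centroid p* = (Σwᵢpᵢ)/(Σwᵢ).
Σwᵢ = 630.
Σwᵢxᵢ = 50·15 + 350·7 + 200·9 + 30·12 = 5360.
Σwᵢyᵢ = 50·9 + 350·3 + 200·9 + 30·9 = 3570.
x* = 5360/630 = 8.51, y* = 3570/630 = 5.67.

(8.51, 5.67)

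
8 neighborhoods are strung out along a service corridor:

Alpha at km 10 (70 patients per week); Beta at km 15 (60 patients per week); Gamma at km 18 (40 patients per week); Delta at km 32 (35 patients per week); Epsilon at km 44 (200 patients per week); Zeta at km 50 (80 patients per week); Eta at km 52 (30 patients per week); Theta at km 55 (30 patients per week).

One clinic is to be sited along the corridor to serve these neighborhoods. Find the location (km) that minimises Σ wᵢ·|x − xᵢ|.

For a sum of weighted absolute distances on a line, the optimum is the weighted median (not the mean). Total weight W = 545; half-weight = 272.5.
Sort by position and accumulate weight:
  km 10 (Alpha, w=70) → cum 70
  km 15 (Beta, w=60) → cum 130
  km 18 (Gamma, w=40) → cum 170
  km 32 (Delta, w=35) → cum 205
  km 44 (Epsilon, w=200) → cum 405  ≥ 272.5 → median here
  km 50 (Zeta, w=80) → cum 485
  km 52 (Eta, w=30) → cum 515
  km 55 (Theta, w=30) → cum 545
Optimal location: km 44.

x = 44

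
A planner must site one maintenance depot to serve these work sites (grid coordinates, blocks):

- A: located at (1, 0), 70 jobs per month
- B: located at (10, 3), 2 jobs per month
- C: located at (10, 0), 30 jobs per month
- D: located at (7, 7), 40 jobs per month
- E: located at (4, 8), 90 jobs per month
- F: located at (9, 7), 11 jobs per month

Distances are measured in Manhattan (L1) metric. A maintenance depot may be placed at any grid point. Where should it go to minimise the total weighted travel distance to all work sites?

Manhattan distance separates: Σwᵢ(|x−xᵢ|+|y−yᵢ|) = Σwᵢ|x−xᵢ| + Σwᵢ|y−yᵢ|, so x and y are optimised independently as 1-D weighted medians.
Total weight W = 243; half = 121.5.
x-coordinate, sorted with cumulative weight:
  x=1 (A, w=70) cum 70
  x=4 (E, w=90) cum 160  ← median
  x=7 (D, w=40) cum 200
  x=9 (F, w=11) cum 211
  x=10 (B, w=2) cum 213
  x=10 (C, w=30) cum 243
⇒ x* = 4
y-coordinate, sorted with cumulative weight:
  y=0 (A, w=70) cum 70
  y=0 (C, w=30) cum 100
  y=3 (B, w=2) cum 102
  y=7 (D, w=40) cum 142  ← median
  y=7 (F, w=11) cum 153
  y=8 (E, w=90) cum 243
⇒ y* = 7

(4, 7)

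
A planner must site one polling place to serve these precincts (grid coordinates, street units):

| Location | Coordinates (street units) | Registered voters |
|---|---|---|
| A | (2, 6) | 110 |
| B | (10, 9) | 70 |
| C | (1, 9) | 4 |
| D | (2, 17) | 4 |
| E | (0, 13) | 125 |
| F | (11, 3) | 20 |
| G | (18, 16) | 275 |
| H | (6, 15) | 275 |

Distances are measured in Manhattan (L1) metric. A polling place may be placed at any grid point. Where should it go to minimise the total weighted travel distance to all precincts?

(6, 15)

Manhattan distance separates: Σwᵢ(|x−xᵢ|+|y−yᵢ|) = Σwᵢ|x−xᵢ| + Σwᵢ|y−yᵢ|, so x and y are optimised independently as 1-D weighted medians.
Total weight W = 883; half = 441.5.
x-coordinate, sorted with cumulative weight:
  x=0 (E, w=125) cum 125
  x=1 (C, w=4) cum 129
  x=2 (A, w=110) cum 239
  x=2 (D, w=4) cum 243
  x=6 (H, w=275) cum 518  ← median
  x=10 (B, w=70) cum 588
  x=11 (F, w=20) cum 608
  x=18 (G, w=275) cum 883
⇒ x* = 6
y-coordinate, sorted with cumulative weight:
  y=3 (F, w=20) cum 20
  y=6 (A, w=110) cum 130
  y=9 (B, w=70) cum 200
  y=9 (C, w=4) cum 204
  y=13 (E, w=125) cum 329
  y=15 (H, w=275) cum 604  ← median
  y=16 (G, w=275) cum 879
  y=17 (D, w=4) cum 883
⇒ y* = 15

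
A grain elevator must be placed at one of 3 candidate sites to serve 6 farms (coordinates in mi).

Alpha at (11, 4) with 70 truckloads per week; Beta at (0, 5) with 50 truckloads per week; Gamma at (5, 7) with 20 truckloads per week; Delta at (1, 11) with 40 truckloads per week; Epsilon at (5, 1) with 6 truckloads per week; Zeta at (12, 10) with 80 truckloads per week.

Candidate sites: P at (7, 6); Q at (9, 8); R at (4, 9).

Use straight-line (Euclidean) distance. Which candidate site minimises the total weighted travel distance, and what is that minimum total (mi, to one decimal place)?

Total weighted distance at each candidate:
  P (7, 6): total = 1568.3
  Q (9, 8): total = 1548.4
  R (4, 9): total = 1767.3
Minimum is at Q with total 1548.4 mi.

Q, total 1548.4 mi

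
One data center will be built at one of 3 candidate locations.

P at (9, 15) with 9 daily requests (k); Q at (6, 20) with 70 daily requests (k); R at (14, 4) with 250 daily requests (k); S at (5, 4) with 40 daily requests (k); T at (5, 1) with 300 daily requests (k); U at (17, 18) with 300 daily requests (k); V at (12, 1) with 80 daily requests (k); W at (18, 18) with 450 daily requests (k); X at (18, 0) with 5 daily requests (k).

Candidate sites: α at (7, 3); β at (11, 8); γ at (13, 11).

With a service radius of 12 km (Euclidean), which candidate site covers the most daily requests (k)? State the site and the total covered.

γ, covering 1199

Coverage radius r = 12 km; a point is covered iff (Δx)²+(Δy)² ≤ 12² = 144.
  α (7, 3): covers {R, S, T, V, X} → 675
  β (11, 8): covers {P, R, S, T, U, V, X} → 984
  γ (13, 11): covers {P, Q, R, S, U, V, W} → 1199
Maximum coverage at γ: 1199 daily requests (k).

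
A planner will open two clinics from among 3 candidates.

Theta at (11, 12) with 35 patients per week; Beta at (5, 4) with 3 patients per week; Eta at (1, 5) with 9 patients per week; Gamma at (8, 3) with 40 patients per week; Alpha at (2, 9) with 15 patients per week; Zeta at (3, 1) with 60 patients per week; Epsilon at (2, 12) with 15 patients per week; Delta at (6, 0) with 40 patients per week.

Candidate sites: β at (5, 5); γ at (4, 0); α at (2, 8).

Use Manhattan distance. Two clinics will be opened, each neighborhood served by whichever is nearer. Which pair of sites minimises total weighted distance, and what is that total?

Evaluate every pair (each demand assigned to the nearer of the two):
  {γ, α}: total = 1061
  {β, γ}: total = 1149
  {β, α}: total = 1369
Best pair: {γ, α} with total 1061.

{γ, α}, total 1061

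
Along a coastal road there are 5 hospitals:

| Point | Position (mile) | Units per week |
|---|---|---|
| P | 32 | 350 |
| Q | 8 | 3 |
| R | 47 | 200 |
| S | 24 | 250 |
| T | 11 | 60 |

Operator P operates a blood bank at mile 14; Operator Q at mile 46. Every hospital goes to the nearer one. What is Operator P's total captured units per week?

313

The indifferent point is the midpoint (14+46)/2 = 30; hospitals left of it (closer to Operator P at 14) go to Operator P, those right go to Operator Q.
  Q at 8 (w=3) → Operator P
  T at 11 (w=60) → Operator P
  S at 24 (w=250) → Operator P
  P at 32 (w=350) → Operator Q
  R at 47 (w=200) → Operator Q
Operator P captures 313; Operator Q captures 550.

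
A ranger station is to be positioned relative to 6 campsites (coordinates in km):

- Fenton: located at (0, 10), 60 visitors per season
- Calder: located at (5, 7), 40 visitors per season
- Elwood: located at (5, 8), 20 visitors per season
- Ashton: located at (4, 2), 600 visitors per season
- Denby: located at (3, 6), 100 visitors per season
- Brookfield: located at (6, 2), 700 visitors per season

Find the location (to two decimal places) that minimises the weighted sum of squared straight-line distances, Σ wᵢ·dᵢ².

The minimiser of Σwᵢ‖p−pᵢ‖² is the weighted centroid p* = (Σwᵢpᵢ)/(Σwᵢ).
Σwᵢ = 1520.
Σwᵢxᵢ = 60·0 + 40·5 + 20·5 + 600·4 + 100·3 + 700·6 = 7200.
Σwᵢyᵢ = 60·10 + 40·7 + 20·8 + 600·2 + 100·6 + 700·2 = 4240.
x* = 7200/1520 = 4.74, y* = 4240/1520 = 2.79.

(4.74, 2.79)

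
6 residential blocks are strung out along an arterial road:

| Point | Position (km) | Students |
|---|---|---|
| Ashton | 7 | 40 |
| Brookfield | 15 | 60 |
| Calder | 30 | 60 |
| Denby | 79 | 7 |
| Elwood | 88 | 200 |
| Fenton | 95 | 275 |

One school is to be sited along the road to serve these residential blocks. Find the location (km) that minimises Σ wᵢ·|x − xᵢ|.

For a sum of weighted absolute distances on a line, the optimum is the weighted median (not the mean). Total weight W = 642; half-weight = 321.
Sort by position and accumulate weight:
  km 7 (Ashton, w=40) → cum 40
  km 15 (Brookfield, w=60) → cum 100
  km 30 (Calder, w=60) → cum 160
  km 79 (Denby, w=7) → cum 167
  km 88 (Elwood, w=200) → cum 367  ≥ 321 → median here
  km 95 (Fenton, w=275) → cum 642
Optimal location: km 88.

x = 88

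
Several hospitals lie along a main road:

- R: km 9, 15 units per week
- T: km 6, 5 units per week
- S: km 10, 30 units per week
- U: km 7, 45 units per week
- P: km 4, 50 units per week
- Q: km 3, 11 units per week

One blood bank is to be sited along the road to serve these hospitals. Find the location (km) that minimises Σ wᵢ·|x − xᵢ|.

For a sum of weighted absolute distances on a line, the optimum is the weighted median (not the mean). Total weight W = 156; half-weight = 78.
Sort by position and accumulate weight:
  km 3 (Q, w=11) → cum 11
  km 4 (P, w=50) → cum 61
  km 6 (T, w=5) → cum 66
  km 7 (U, w=45) → cum 111  ≥ 78 → median here
  km 9 (R, w=15) → cum 126
  km 10 (S, w=30) → cum 156
Optimal location: km 7.

x = 7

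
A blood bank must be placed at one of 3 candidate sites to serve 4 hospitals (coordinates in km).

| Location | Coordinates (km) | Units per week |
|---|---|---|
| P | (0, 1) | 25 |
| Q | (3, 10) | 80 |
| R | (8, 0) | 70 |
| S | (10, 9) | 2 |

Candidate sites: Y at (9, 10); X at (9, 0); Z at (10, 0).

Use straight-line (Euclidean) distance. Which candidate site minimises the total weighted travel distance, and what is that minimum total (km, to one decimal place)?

Total weighted distance at each candidate:
  Y (9, 10): total = 1504.5
  X (9, 0): total = 1247.4
  Z (10, 0): total = 1385.8
Minimum is at X with total 1247.4 km.

X, total 1247.4 km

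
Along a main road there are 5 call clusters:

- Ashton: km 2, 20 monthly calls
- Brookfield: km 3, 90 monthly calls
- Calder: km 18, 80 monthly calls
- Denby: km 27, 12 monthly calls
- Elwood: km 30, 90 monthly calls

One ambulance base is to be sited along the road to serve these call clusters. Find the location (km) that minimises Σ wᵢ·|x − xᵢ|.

x = 18

For a sum of weighted absolute distances on a line, the optimum is the weighted median (not the mean). Total weight W = 292; half-weight = 146.
Sort by position and accumulate weight:
  km 2 (Ashton, w=20) → cum 20
  km 3 (Brookfield, w=90) → cum 110
  km 18 (Calder, w=80) → cum 190  ≥ 146 → median here
  km 27 (Denby, w=12) → cum 202
  km 30 (Elwood, w=90) → cum 292
Optimal location: km 18.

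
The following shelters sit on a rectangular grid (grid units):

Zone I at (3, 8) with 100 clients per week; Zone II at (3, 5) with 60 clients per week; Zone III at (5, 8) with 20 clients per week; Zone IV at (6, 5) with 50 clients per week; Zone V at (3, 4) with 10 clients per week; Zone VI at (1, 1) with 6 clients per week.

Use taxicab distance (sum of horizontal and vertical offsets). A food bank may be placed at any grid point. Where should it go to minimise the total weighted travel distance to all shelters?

Manhattan distance separates: Σwᵢ(|x−xᵢ|+|y−yᵢ|) = Σwᵢ|x−xᵢ| + Σwᵢ|y−yᵢ|, so x and y are optimised independently as 1-D weighted medians.
Total weight W = 246; half = 123.
x-coordinate, sorted with cumulative weight:
  x=1 (Zone VI, w=6) cum 6
  x=3 (Zone I, w=100) cum 106
  x=3 (Zone II, w=60) cum 166  ← median
  x=3 (Zone V, w=10) cum 176
  x=5 (Zone III, w=20) cum 196
  x=6 (Zone IV, w=50) cum 246
⇒ x* = 3
y-coordinate, sorted with cumulative weight:
  y=1 (Zone VI, w=6) cum 6
  y=4 (Zone V, w=10) cum 16
  y=5 (Zone II, w=60) cum 76
  y=5 (Zone IV, w=50) cum 126  ← median
  y=8 (Zone I, w=100) cum 226
  y=8 (Zone III, w=20) cum 246
⇒ y* = 5

(3, 5)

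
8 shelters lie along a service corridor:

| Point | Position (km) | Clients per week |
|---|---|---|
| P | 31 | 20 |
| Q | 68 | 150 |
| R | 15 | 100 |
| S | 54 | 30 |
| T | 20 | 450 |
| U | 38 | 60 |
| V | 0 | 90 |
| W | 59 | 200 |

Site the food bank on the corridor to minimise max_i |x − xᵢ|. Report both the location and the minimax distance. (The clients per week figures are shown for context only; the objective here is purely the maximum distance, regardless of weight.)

The 1-center on a line is the midpoint of the two extreme points: leftmost at 0, rightmost at 68.
Optimal location = (0 + 68)/2 = 34; maximum distance = (68 − 0)/2 = 34.

location 34, max distance 34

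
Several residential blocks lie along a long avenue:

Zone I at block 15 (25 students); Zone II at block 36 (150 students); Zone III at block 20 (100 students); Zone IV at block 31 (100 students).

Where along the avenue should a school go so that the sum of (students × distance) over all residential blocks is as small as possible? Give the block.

For a sum of weighted absolute distances on a line, the optimum is the weighted median (not the mean). Total weight W = 375; half-weight = 187.5.
Sort by position and accumulate weight:
  block 15 (Zone I, w=25) → cum 25
  block 20 (Zone III, w=100) → cum 125
  block 31 (Zone IV, w=100) → cum 225  ≥ 187.5 → median here
  block 36 (Zone II, w=150) → cum 375
Optimal location: block 31.

x = 31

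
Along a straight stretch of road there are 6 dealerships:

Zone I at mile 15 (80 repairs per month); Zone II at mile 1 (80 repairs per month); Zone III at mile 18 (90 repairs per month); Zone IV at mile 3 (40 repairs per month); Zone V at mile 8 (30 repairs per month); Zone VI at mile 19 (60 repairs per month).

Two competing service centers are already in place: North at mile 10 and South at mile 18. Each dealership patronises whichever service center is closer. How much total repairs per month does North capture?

The indifferent point is the midpoint (10+18)/2 = 14; dealerships left of it (closer to North at 10) go to North, those right go to South.
  Zone II at 1 (w=80) → North
  Zone IV at 3 (w=40) → North
  Zone V at 8 (w=30) → North
  Zone I at 15 (w=80) → South
  Zone III at 18 (w=90) → South
  Zone VI at 19 (w=60) → South
North captures 150; South captures 230.

150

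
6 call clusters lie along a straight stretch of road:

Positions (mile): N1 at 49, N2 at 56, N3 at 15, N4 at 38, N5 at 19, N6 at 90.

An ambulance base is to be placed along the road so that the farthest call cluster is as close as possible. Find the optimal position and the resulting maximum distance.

The 1-center on a line is the midpoint of the two extreme points: leftmost at 15, rightmost at 90.
Optimal location = (15 + 90)/2 = 52.5; maximum distance = (90 − 15)/2 = 37.5.

location 52.5, max distance 37.5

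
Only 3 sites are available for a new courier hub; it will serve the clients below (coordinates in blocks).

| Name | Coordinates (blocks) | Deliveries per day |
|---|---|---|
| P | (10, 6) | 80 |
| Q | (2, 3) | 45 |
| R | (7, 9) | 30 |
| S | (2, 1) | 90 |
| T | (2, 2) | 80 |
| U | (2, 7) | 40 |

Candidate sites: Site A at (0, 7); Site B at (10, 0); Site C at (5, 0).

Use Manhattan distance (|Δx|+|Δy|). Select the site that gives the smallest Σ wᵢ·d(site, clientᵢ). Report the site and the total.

Site C, total 2640 blocks

Total weighted distance at each candidate:
  Site A (0, 7): total = 2780
  Site B (10, 0): total = 3545
  Site C (5, 0): total = 2640
Minimum is at Site C with total 2640 blocks.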